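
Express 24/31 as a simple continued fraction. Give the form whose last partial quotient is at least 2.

24 = 0*31 + 24
31 = 1*24 + 7
24 = 3*7 + 3
7 = 2*3 + 1
3 = 3*1 + 0  (stop)
So 24/31 = [0; 1, 3, 2, 3].

[0; 1, 3, 2, 3]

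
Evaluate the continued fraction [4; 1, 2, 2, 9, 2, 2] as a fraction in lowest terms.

Using pₖ = aₖpₖ₋₁ + pₖ₋₂ and qₖ = aₖqₖ₋₁ + qₖ₋₂:
  k=0: a=4, p=4, q=1
  k=1: a=1, p=5, q=1
  k=2: a=2, p=14, q=3
  k=3: a=2, p=33, q=7
  k=4: a=9, p=311, q=66
  k=5: a=2, p=655, q=139
  k=6: a=2, p=1621, q=344

1621/344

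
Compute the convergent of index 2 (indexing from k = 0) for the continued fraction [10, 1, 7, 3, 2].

Using pₖ = aₖpₖ₋₁ + pₖ₋₂, qₖ = aₖqₖ₋₁ + qₖ₋₂ (with p₋₁=1, p₋₂=0, q₋₁=0, q₋₂=1):
  k=0: a=10, p=10, q=1
  k=1: a=1, p=11, q=1
  k=2: a=7, p=87, q=8

87/8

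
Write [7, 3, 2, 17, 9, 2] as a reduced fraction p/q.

16993/2332

Using pₖ = aₖpₖ₋₁ + pₖ₋₂ and qₖ = aₖqₖ₋₁ + qₖ₋₂:
  k=0: a=7, p=7, q=1
  k=1: a=3, p=22, q=3
  k=2: a=2, p=51, q=7
  k=3: a=17, p=889, q=122
  k=4: a=9, p=8052, q=1105
  k=5: a=2, p=16993, q=2332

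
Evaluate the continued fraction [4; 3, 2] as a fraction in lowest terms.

Using pₖ = aₖpₖ₋₁ + pₖ₋₂ and qₖ = aₖqₖ₋₁ + qₖ₋₂:
  k=0: a=4, p=4, q=1
  k=1: a=3, p=13, q=3
  k=2: a=2, p=30, q=7

30/7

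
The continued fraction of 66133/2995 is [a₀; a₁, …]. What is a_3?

13

66133 = 22·2995 + 243   →  a_0 = 22
2995 = 12·243 + 79   →  a_1 = 12
243 = 3·79 + 6   →  a_2 = 3
79 = 13·6 + 1   →  a_3 = 13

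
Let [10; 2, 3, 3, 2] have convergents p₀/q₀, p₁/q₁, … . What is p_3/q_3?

240/23

Using pₖ = aₖpₖ₋₁ + pₖ₋₂, qₖ = aₖqₖ₋₁ + qₖ₋₂ (with p₋₁=1, p₋₂=0, q₋₁=0, q₋₂=1):
  k=0: a=10, p=10, q=1
  k=1: a=2, p=21, q=2
  k=2: a=3, p=73, q=7
  k=3: a=3, p=240, q=23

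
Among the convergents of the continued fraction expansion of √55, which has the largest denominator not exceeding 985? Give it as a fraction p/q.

6593/889

√55 = [7; 2, 2, 2, 14, …] (period length 4).
Convergents:
  p_0/q_0 = 7/1
  p_1/q_1 = 15/2
  p_2/q_2 = 37/5
  p_3/q_3 = 89/12
  p_4/q_4 = 1283/173
  p_5/q_5 = 2655/358
  p_6/q_6 = 6593/889
  p_7/q_7 = 15841/2136
q_6 = 889 ≤ 985 < 2136 = q_7, so the answer is 6593/889.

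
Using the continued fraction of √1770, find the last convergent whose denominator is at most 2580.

√1770 = [42; 14, 84, …] (period length 2).
Convergents:
  p_0/q_0 = 42/1
  p_1/q_1 = 589/14
  p_2/q_2 = 49518/1177
  p_3/q_3 = 693841/16492
q_2 = 1177 ≤ 2580 < 16492 = q_3, so the answer is 49518/1177.

49518/1177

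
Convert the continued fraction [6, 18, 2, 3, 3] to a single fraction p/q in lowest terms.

2567/424

Using pₖ = aₖpₖ₋₁ + pₖ₋₂ and qₖ = aₖqₖ₋₁ + qₖ₋₂:
  k=0: a=6, p=6, q=1
  k=1: a=18, p=109, q=18
  k=2: a=2, p=224, q=37
  k=3: a=3, p=781, q=129
  k=4: a=3, p=2567, q=424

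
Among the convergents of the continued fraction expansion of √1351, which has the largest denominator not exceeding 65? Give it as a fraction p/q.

1507/41

√1351 = [36; 1, 3, 10, 3, 1, 72, …] (period length 6).
Convergents:
  p_0/q_0 = 36/1
  p_1/q_1 = 37/1
  p_2/q_2 = 147/4
  p_3/q_3 = 1507/41
  p_4/q_4 = 4668/127
q_3 = 41 ≤ 65 < 127 = q_4, so the answer is 1507/41.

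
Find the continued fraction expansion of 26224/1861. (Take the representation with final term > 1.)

26224 = 14*1861 + 170
1861 = 10*170 + 161
170 = 1*161 + 9
161 = 17*9 + 8
9 = 1*8 + 1
8 = 8*1 + 0  (stop)
So 26224/1861 = [14; 10, 1, 17, 1, 8].

[14; 10, 1, 17, 1, 8]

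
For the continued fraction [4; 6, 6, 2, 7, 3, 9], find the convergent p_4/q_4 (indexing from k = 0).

Using pₖ = aₖpₖ₋₁ + pₖ₋₂, qₖ = aₖqₖ₋₁ + qₖ₋₂ (with p₋₁=1, p₋₂=0, q₋₁=0, q₋₂=1):
  k=0: a=4, p=4, q=1
  k=1: a=6, p=25, q=6
  k=2: a=6, p=154, q=37
  k=3: a=2, p=333, q=80
  k=4: a=7, p=2485, q=597

2485/597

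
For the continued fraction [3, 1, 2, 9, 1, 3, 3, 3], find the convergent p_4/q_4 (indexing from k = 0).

114/31

Using pₖ = aₖpₖ₋₁ + pₖ₋₂, qₖ = aₖqₖ₋₁ + qₖ₋₂ (with p₋₁=1, p₋₂=0, q₋₁=0, q₋₂=1):
  k=0: a=3, p=3, q=1
  k=1: a=1, p=4, q=1
  k=2: a=2, p=11, q=3
  k=3: a=9, p=103, q=28
  k=4: a=1, p=114, q=31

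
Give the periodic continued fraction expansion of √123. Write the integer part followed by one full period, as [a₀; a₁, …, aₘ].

[11; 11, 22]

a₀ = ⌊√123⌋ = 11.
With m₀=0, d₀=1 and mₖ₊₁ = dₖaₖ − mₖ, dₖ₊₁ = (n − mₖ₊₁²)/dₖ, aₖ₊₁ = ⌊(a₀+mₖ₊₁)/dₖ₊₁⌋:
  k=1: m=11, d=2, a=11
  k=2: m=11, d=1, a=22
d=1 and a=2a₀=22 at k=2, so the next step gives (m, d) = (11, 2) again — its k=1 value — and the period has length 2.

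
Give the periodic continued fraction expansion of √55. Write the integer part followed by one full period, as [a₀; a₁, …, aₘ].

[7; 2, 2, 2, 14]

a₀ = ⌊√55⌋ = 7.
With m₀=0, d₀=1 and mₖ₊₁ = dₖaₖ − mₖ, dₖ₊₁ = (n − mₖ₊₁²)/dₖ, aₖ₊₁ = ⌊(a₀+mₖ₊₁)/dₖ₊₁⌋:
  k=1: m=7, d=6, a=2
  k=2: m=5, d=5, a=2
  k=3: m=5, d=6, a=2
  k=4: m=7, d=1, a=14
d=1 and a=2a₀=14 at k=4, so the next step gives (m, d) = (7, 6) again — its k=1 value — and the period has length 4.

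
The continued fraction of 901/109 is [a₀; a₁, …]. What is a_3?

3

901 = 8·109 + 29   →  a_0 = 8
109 = 3·29 + 22   →  a_1 = 3
29 = 1·22 + 7   →  a_2 = 1
22 = 3·7 + 1   →  a_3 = 3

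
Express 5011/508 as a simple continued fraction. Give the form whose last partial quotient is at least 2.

[9; 1, 6, 2, 1, 3, 6]

5011 = 9×508 + 439
508 = 1×439 + 69
439 = 6×69 + 25
69 = 2×25 + 19
25 = 1×19 + 6
19 = 3×6 + 1
6 = 6×1 + 0  (stop)
So 5011/508 = [9; 1, 6, 2, 1, 3, 6].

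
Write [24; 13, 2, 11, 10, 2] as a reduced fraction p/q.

158023/6564

Using pₖ = aₖpₖ₋₁ + pₖ₋₂ and qₖ = aₖqₖ₋₁ + qₖ₋₂:
  k=0: a=24, p=24, q=1
  k=1: a=13, p=313, q=13
  k=2: a=2, p=650, q=27
  k=3: a=11, p=7463, q=310
  k=4: a=10, p=75280, q=3127
  k=5: a=2, p=158023, q=6564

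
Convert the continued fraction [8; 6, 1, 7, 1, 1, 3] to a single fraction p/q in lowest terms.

Using pₖ = aₖpₖ₋₁ + pₖ₋₂ and qₖ = aₖqₖ₋₁ + qₖ₋₂:
  k=0: a=8, p=8, q=1
  k=1: a=6, p=49, q=6
  k=2: a=1, p=57, q=7
  k=3: a=7, p=448, q=55
  k=4: a=1, p=505, q=62
  k=5: a=1, p=953, q=117
  k=6: a=3, p=3364, q=413

3364/413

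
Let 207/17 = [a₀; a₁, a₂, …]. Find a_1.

5

207 = 12·17 + 3   →  a_0 = 12
17 = 5·3 + 2   →  a_1 = 5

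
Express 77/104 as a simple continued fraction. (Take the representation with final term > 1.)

[0; 1, 2, 1, 5, 1, 3]

77 = 0·104 + 77
104 = 1·77 + 27
77 = 2·27 + 23
27 = 1·23 + 4
23 = 5·4 + 3
4 = 1·3 + 1
3 = 3·1 + 0  (stop)
So 77/104 = [0; 1, 2, 1, 5, 1, 3].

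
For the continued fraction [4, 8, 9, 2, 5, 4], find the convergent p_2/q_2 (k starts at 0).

301/73

Using pₖ = aₖpₖ₋₁ + pₖ₋₂, qₖ = aₖqₖ₋₁ + qₖ₋₂ (with p₋₁=1, p₋₂=0, q₋₁=0, q₋₂=1):
  k=0: a=4, p=4, q=1
  k=1: a=8, p=33, q=8
  k=2: a=9, p=301, q=73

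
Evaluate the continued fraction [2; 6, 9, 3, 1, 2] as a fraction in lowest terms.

Fold from the inside: start with 2/1.
  1 + 1/2 = 3/2
  3 + 2/3 = 11/3
  9 + 3/11 = 102/11
  6 + 11/102 = 623/102
  2 + 102/623 = 1348/623

1348/623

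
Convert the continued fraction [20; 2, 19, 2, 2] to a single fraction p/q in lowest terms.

Using pₖ = aₖpₖ₋₁ + pₖ₋₂ and qₖ = aₖqₖ₋₁ + qₖ₋₂:
  k=0: a=20, p=20, q=1
  k=1: a=2, p=41, q=2
  k=2: a=19, p=799, q=39
  k=3: a=2, p=1639, q=80
  k=4: a=2, p=4077, q=199

4077/199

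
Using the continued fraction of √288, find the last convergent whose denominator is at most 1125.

19024/1121

√288 = [16; 1, 32, …] (period length 2).
Convergents:
  p_0/q_0 = 16/1
  p_1/q_1 = 17/1
  p_2/q_2 = 560/33
  p_3/q_3 = 577/34
  p_4/q_4 = 19024/1121
  p_5/q_5 = 19601/1155
q_4 = 1121 ≤ 1125 < 1155 = q_5, so the answer is 19024/1121.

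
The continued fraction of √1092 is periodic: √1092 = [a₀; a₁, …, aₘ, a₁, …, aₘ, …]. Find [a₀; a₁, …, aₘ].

a₀ = ⌊√1092⌋ = 33.
With m₀=0, d₀=1 and mₖ₊₁ = dₖaₖ − mₖ, dₖ₊₁ = (n − mₖ₊₁²)/dₖ, aₖ₊₁ = ⌊(a₀+mₖ₊₁)/dₖ₊₁⌋:
  k=1: m=33, d=3, a=22
  k=2: m=33, d=1, a=66
d=1 and a=2a₀=66 at k=2, so the next step gives (m, d) = (33, 3) again — its k=1 value — and the period has length 2.

[33; 22, 66]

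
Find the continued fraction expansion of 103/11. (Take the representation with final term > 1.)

103 = 9×11 + 4
11 = 2×4 + 3
4 = 1×3 + 1
3 = 3×1 + 0  (stop)
So 103/11 = [9; 2, 1, 3].

[9; 2, 1, 3]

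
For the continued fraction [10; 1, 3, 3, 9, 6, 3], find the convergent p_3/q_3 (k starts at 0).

140/13

Using pₖ = aₖpₖ₋₁ + pₖ₋₂, qₖ = aₖqₖ₋₁ + qₖ₋₂ (with p₋₁=1, p₋₂=0, q₋₁=0, q₋₂=1):
  k=0: a=10, p=10, q=1
  k=1: a=1, p=11, q=1
  k=2: a=3, p=43, q=4
  k=3: a=3, p=140, q=13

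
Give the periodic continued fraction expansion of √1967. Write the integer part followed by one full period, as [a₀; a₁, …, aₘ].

a₀ = ⌊√1967⌋ = 44.
With m₀=0, d₀=1 and mₖ₊₁ = dₖaₖ − mₖ, dₖ₊₁ = (n − mₖ₊₁²)/dₖ, aₖ₊₁ = ⌊(a₀+mₖ₊₁)/dₖ₊₁⌋:
  k=1: m=44, d=31, a=2
  k=2: m=18, d=53, a=1
  k=3: m=35, d=14, a=5
  k=4: m=35, d=53, a=1
  k=5: m=18, d=31, a=2
  k=6: m=44, d=1, a=88
d=1 and a=2a₀=88 at k=6, so the next step gives (m, d) = (44, 31) again — its k=1 value — and the period has length 6.

[44; 2, 1, 5, 1, 2, 88]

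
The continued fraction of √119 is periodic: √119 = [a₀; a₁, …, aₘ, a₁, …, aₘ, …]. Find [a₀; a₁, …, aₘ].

a₀ = ⌊√119⌋ = 10.
With m₀=0, d₀=1 and mₖ₊₁ = dₖaₖ − mₖ, dₖ₊₁ = (n − mₖ₊₁²)/dₖ, aₖ₊₁ = ⌊(a₀+mₖ₊₁)/dₖ₊₁⌋:
  k=1: m=10, d=19, a=1
  k=2: m=9, d=2, a=9
  k=3: m=9, d=19, a=1
  k=4: m=10, d=1, a=20
d=1 and a=2a₀=20 at k=4, so the next step gives (m, d) = (10, 19) again — its k=1 value — and the period has length 4.

[10; 1, 9, 1, 20]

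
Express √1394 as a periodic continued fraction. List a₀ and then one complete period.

[37; 2, 1, 36, 1, 2, 74]

a₀ = ⌊√1394⌋ = 37.
With m₀=0, d₀=1 and mₖ₊₁ = dₖaₖ − mₖ, dₖ₊₁ = (n − mₖ₊₁²)/dₖ, aₖ₊₁ = ⌊(a₀+mₖ₊₁)/dₖ₊₁⌋:
  k=1: m=37, d=25, a=2
  k=2: m=13, d=49, a=1
  k=3: m=36, d=2, a=36
  k=4: m=36, d=49, a=1
  k=5: m=13, d=25, a=2
  k=6: m=37, d=1, a=74
d=1 and a=2a₀=74 at k=6, so the next step gives (m, d) = (37, 25) again — its k=1 value — and the period has length 6.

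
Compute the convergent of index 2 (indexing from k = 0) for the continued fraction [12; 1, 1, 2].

Using pₖ = aₖpₖ₋₁ + pₖ₋₂, qₖ = aₖqₖ₋₁ + qₖ₋₂ (with p₋₁=1, p₋₂=0, q₋₁=0, q₋₂=1):
  k=0: a=12, p=12, q=1
  k=1: a=1, p=13, q=1
  k=2: a=1, p=25, q=2

25/2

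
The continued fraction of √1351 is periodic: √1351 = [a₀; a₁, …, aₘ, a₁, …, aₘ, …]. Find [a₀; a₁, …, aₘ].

[36; 1, 3, 10, 3, 1, 72]

a₀ = ⌊√1351⌋ = 36.
With m₀=0, d₀=1 and mₖ₊₁ = dₖaₖ − mₖ, dₖ₊₁ = (n − mₖ₊₁²)/dₖ, aₖ₊₁ = ⌊(a₀+mₖ₊₁)/dₖ₊₁⌋:
  k=1: m=36, d=55, a=1
  k=2: m=19, d=18, a=3
  k=3: m=35, d=7, a=10
  k=4: m=35, d=18, a=3
  k=5: m=19, d=55, a=1
  k=6: m=36, d=1, a=72
d=1 and a=2a₀=72 at k=6, so the next step gives (m, d) = (36, 55) again — its k=1 value — and the period has length 6.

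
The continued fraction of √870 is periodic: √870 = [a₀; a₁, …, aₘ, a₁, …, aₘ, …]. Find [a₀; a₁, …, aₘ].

a₀ = ⌊√870⌋ = 29.
With m₀=0, d₀=1 and mₖ₊₁ = dₖaₖ − mₖ, dₖ₊₁ = (n − mₖ₊₁²)/dₖ, aₖ₊₁ = ⌊(a₀+mₖ₊₁)/dₖ₊₁⌋:
  k=1: m=29, d=29, a=2
  k=2: m=29, d=1, a=58
d=1 and a=2a₀=58 at k=2, so the next step gives (m, d) = (29, 29) again — its k=1 value — and the period has length 2.

[29; 2, 58]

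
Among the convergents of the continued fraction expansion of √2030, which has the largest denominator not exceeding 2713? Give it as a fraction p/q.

√2030 = [45; 18, 90, …] (period length 2).
Convergents:
  p_0/q_0 = 45/1
  p_1/q_1 = 811/18
  p_2/q_2 = 73035/1621
  p_3/q_3 = 1315441/29196
q_2 = 1621 ≤ 2713 < 29196 = q_3, so the answer is 73035/1621.

73035/1621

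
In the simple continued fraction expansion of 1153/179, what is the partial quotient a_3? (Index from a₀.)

1153 = 6·179 + 79   →  a_0 = 6
179 = 2·79 + 21   →  a_1 = 2
79 = 3·21 + 16   →  a_2 = 3
21 = 1·16 + 5   →  a_3 = 1

1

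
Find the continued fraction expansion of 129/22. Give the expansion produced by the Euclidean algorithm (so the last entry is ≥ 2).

[5; 1, 6, 3]

129 = 5×22 + 19
22 = 1×19 + 3
19 = 6×3 + 1
3 = 3×1 + 0  (stop)
So 129/22 = [5; 1, 6, 3].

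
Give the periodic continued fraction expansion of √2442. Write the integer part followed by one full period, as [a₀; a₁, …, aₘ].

[49; 2, 2, 2, 98]

a₀ = ⌊√2442⌋ = 49.
With m₀=0, d₀=1 and mₖ₊₁ = dₖaₖ − mₖ, dₖ₊₁ = (n − mₖ₊₁²)/dₖ, aₖ₊₁ = ⌊(a₀+mₖ₊₁)/dₖ₊₁⌋:
  k=1: m=49, d=41, a=2
  k=2: m=33, d=33, a=2
  k=3: m=33, d=41, a=2
  k=4: m=49, d=1, a=98
d=1 and a=2a₀=98 at k=4, so the next step gives (m, d) = (49, 41) again — its k=1 value — and the period has length 4.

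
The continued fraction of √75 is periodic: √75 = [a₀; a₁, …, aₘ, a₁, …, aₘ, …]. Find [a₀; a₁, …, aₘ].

[8; 1, 1, 1, 16]

a₀ = ⌊√75⌋ = 8.
With m₀=0, d₀=1 and mₖ₊₁ = dₖaₖ − mₖ, dₖ₊₁ = (n − mₖ₊₁²)/dₖ, aₖ₊₁ = ⌊(a₀+mₖ₊₁)/dₖ₊₁⌋:
  k=1: m=8, d=11, a=1
  k=2: m=3, d=6, a=1
  k=3: m=3, d=11, a=1
  k=4: m=8, d=1, a=16
d=1 and a=2a₀=16 at k=4, so the next step gives (m, d) = (8, 11) again — its k=1 value — and the period has length 4.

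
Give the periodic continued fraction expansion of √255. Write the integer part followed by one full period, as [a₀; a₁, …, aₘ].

[15; 1, 30]

a₀ = ⌊√255⌋ = 15.
With m₀=0, d₀=1 and mₖ₊₁ = dₖaₖ − mₖ, dₖ₊₁ = (n − mₖ₊₁²)/dₖ, aₖ₊₁ = ⌊(a₀+mₖ₊₁)/dₖ₊₁⌋:
  k=1: m=15, d=30, a=1
  k=2: m=15, d=1, a=30
d=1 and a=2a₀=30 at k=2, so the next step gives (m, d) = (15, 30) again — its k=1 value — and the period has length 2.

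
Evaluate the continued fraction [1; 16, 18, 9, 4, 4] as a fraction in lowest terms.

Using pₖ = aₖpₖ₋₁ + pₖ₋₂ and qₖ = aₖqₖ₋₁ + qₖ₋₂:
  k=0: a=1, p=1, q=1
  k=1: a=16, p=17, q=16
  k=2: a=18, p=307, q=289
  k=3: a=9, p=2780, q=2617
  k=4: a=4, p=11427, q=10757
  k=5: a=4, p=48488, q=45645

48488/45645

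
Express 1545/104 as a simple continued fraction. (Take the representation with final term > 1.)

1545 = 14×104 + 89
104 = 1×89 + 15
89 = 5×15 + 14
15 = 1×14 + 1
14 = 14×1 + 0  (stop)
So 1545/104 = [14; 1, 5, 1, 14].

[14; 1, 5, 1, 14]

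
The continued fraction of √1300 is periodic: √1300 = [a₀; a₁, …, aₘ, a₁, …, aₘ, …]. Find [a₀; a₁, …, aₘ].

[36; 18, 72]

a₀ = ⌊√1300⌋ = 36.
With m₀=0, d₀=1 and mₖ₊₁ = dₖaₖ − mₖ, dₖ₊₁ = (n − mₖ₊₁²)/dₖ, aₖ₊₁ = ⌊(a₀+mₖ₊₁)/dₖ₊₁⌋:
  k=1: m=36, d=4, a=18
  k=2: m=36, d=1, a=72
d=1 and a=2a₀=72 at k=2, so the next step gives (m, d) = (36, 4) again — its k=1 value — and the period has length 2.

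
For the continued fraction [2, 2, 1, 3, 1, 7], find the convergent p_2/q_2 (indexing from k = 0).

Using pₖ = aₖpₖ₋₁ + pₖ₋₂, qₖ = aₖqₖ₋₁ + qₖ₋₂ (with p₋₁=1, p₋₂=0, q₋₁=0, q₋₂=1):
  k=0: a=2, p=2, q=1
  k=1: a=2, p=5, q=2
  k=2: a=1, p=7, q=3

7/3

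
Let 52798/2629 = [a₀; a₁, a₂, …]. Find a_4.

3

52798 = 20·2629 + 218   →  a_0 = 20
2629 = 12·218 + 13   →  a_1 = 12
218 = 16·13 + 10   →  a_2 = 16
13 = 1·10 + 3   →  a_3 = 1
10 = 3·3 + 1   →  a_4 = 3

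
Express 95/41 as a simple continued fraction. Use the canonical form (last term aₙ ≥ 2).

95 = 2·41 + 13
41 = 3·13 + 2
13 = 6·2 + 1
2 = 2·1 + 0  (stop)
So 95/41 = [2; 3, 6, 2].

[2; 3, 6, 2]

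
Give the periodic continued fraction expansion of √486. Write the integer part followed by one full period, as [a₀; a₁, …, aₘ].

a₀ = ⌊√486⌋ = 22.
With m₀=0, d₀=1 and mₖ₊₁ = dₖaₖ − mₖ, dₖ₊₁ = (n − mₖ₊₁²)/dₖ, aₖ₊₁ = ⌊(a₀+mₖ₊₁)/dₖ₊₁⌋:
  k=1: m=22, d=2, a=22
  k=2: m=22, d=1, a=44
d=1 and a=2a₀=44 at k=2, so the next step gives (m, d) = (22, 2) again — its k=1 value — and the period has length 2.

[22; 22, 44]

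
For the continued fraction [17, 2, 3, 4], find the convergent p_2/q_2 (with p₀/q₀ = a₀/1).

Using pₖ = aₖpₖ₋₁ + pₖ₋₂, qₖ = aₖqₖ₋₁ + qₖ₋₂ (with p₋₁=1, p₋₂=0, q₋₁=0, q₋₂=1):
  k=0: a=17, p=17, q=1
  k=1: a=2, p=35, q=2
  k=2: a=3, p=122, q=7

122/7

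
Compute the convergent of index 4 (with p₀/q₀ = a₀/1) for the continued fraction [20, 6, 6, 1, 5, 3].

Using pₖ = aₖpₖ₋₁ + pₖ₋₂, qₖ = aₖqₖ₋₁ + qₖ₋₂ (with p₋₁=1, p₋₂=0, q₋₁=0, q₋₂=1):
  k=0: a=20, p=20, q=1
  k=1: a=6, p=121, q=6
  k=2: a=6, p=746, q=37
  k=3: a=1, p=867, q=43
  k=4: a=5, p=5081, q=252

5081/252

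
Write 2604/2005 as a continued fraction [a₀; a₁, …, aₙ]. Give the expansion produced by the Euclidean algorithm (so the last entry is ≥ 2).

[1; 3, 2, 1, 7, 3, 8]

2604 = 1·2005 + 599
2005 = 3·599 + 208
599 = 2·208 + 183
208 = 1·183 + 25
183 = 7·25 + 8
25 = 3·8 + 1
8 = 8·1 + 0  (stop)
So 2604/2005 = [1; 3, 2, 1, 7, 3, 8].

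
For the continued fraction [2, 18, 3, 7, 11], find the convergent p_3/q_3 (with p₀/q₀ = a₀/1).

828/403

Using pₖ = aₖpₖ₋₁ + pₖ₋₂, qₖ = aₖqₖ₋₁ + qₖ₋₂ (with p₋₁=1, p₋₂=0, q₋₁=0, q₋₂=1):
  k=0: a=2, p=2, q=1
  k=1: a=18, p=37, q=18
  k=2: a=3, p=113, q=55
  k=3: a=7, p=828, q=403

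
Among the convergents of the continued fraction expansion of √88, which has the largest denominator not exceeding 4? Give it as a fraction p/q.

√88 = [9; 2, 1, 1, 1, 2, 18, …] (period length 6).
Convergents:
  p_0/q_0 = 9/1
  p_1/q_1 = 19/2
  p_2/q_2 = 28/3
  p_3/q_3 = 47/5
q_2 = 3 ≤ 4 < 5 = q_3, so the answer is 28/3.

28/3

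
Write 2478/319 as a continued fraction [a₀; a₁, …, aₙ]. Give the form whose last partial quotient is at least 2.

[7; 1, 3, 3, 4, 1, 1, 2]

2478 = 7×319 + 245
319 = 1×245 + 74
245 = 3×74 + 23
74 = 3×23 + 5
23 = 4×5 + 3
5 = 1×3 + 2
3 = 1×2 + 1
2 = 2×1 + 0  (stop)
So 2478/319 = [7; 1, 3, 3, 4, 1, 1, 2].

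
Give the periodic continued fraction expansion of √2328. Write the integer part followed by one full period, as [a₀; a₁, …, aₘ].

a₀ = ⌊√2328⌋ = 48.
With m₀=0, d₀=1 and mₖ₊₁ = dₖaₖ − mₖ, dₖ₊₁ = (n − mₖ₊₁²)/dₖ, aₖ₊₁ = ⌊(a₀+mₖ₊₁)/dₖ₊₁⌋:
  k=1: m=48, d=24, a=4
  k=2: m=48, d=1, a=96
d=1 and a=2a₀=96 at k=2, so the next step gives (m, d) = (48, 24) again — its k=1 value — and the period has length 2.

[48; 4, 96]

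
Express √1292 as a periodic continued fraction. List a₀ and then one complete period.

a₀ = ⌊√1292⌋ = 35.
With m₀=0, d₀=1 and mₖ₊₁ = dₖaₖ − mₖ, dₖ₊₁ = (n − mₖ₊₁²)/dₖ, aₖ₊₁ = ⌊(a₀+mₖ₊₁)/dₖ₊₁⌋:
  k=1: m=35, d=67, a=1
  k=2: m=32, d=4, a=16
  k=3: m=32, d=67, a=1
  k=4: m=35, d=1, a=70
d=1 and a=2a₀=70 at k=4, so the next step gives (m, d) = (35, 67) again — its k=1 value — and the period has length 4.

[35; 1, 16, 1, 70]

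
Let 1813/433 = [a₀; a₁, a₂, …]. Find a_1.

5

1813 = 4·433 + 81   →  a_0 = 4
433 = 5·81 + 28   →  a_1 = 5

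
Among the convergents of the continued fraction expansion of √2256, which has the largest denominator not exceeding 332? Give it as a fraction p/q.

√2256 = [47; 2, 94, …] (period length 2).
Convergents:
  p_0/q_0 = 47/1
  p_1/q_1 = 95/2
  p_2/q_2 = 8977/189
  p_3/q_3 = 18049/380
q_2 = 189 ≤ 332 < 380 = q_3, so the answer is 8977/189.

8977/189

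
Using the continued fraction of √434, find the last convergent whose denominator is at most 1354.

26020/1249

√434 = [20; 1, 4, 1, 40, …] (period length 4).
Convergents:
  p_0/q_0 = 20/1
  p_1/q_1 = 21/1
  p_2/q_2 = 104/5
  p_3/q_3 = 125/6
  p_4/q_4 = 5104/245
  p_5/q_5 = 5229/251
  p_6/q_6 = 26020/1249
  p_7/q_7 = 31249/1500
q_6 = 1249 ≤ 1354 < 1500 = q_7, so the answer is 26020/1249.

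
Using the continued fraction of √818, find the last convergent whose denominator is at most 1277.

√818 = [28; 1, 1, 1, 1, 56, …] (period length 5).
Convergents:
  p_0/q_0 = 28/1
  p_1/q_1 = 29/1
  p_2/q_2 = 57/2
  p_3/q_3 = 86/3
  p_4/q_4 = 143/5
  p_5/q_5 = 8094/283
  p_6/q_6 = 8237/288
  p_7/q_7 = 16331/571
  p_8/q_8 = 24568/859
  p_9/q_9 = 40899/1430
q_8 = 859 ≤ 1277 < 1430 = q_9, so the answer is 24568/859.

24568/859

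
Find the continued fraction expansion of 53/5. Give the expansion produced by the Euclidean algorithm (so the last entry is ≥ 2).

[10; 1, 1, 2]

53 = 10*5 + 3
5 = 1*3 + 2
3 = 1*2 + 1
2 = 2*1 + 0  (stop)
So 53/5 = [10; 1, 1, 2].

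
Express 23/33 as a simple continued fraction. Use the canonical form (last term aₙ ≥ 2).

23 = 0*33 + 23
33 = 1*23 + 10
23 = 2*10 + 3
10 = 3*3 + 1
3 = 3*1 + 0  (stop)
So 23/33 = [0; 1, 2, 3, 3].

[0; 1, 2, 3, 3]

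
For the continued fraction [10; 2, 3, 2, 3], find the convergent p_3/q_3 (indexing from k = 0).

167/16

Using pₖ = aₖpₖ₋₁ + pₖ₋₂, qₖ = aₖqₖ₋₁ + qₖ₋₂ (with p₋₁=1, p₋₂=0, q₋₁=0, q₋₂=1):
  k=0: a=10, p=10, q=1
  k=1: a=2, p=21, q=2
  k=2: a=3, p=73, q=7
  k=3: a=2, p=167, q=16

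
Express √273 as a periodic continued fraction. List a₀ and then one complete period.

[16; 1, 1, 10, 1, 1, 32]

a₀ = ⌊√273⌋ = 16.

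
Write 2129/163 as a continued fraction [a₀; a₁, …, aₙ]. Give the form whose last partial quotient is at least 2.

[13; 16, 3, 3]

2129 = 13×163 + 10
163 = 16×10 + 3
10 = 3×3 + 1
3 = 3×1 + 0  (stop)
So 2129/163 = [13; 16, 3, 3].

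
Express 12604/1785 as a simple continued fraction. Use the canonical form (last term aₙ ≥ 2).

12604 = 7×1785 + 109
1785 = 16×109 + 41
109 = 2×41 + 27
41 = 1×27 + 14
27 = 1×14 + 13
14 = 1×13 + 1
13 = 13×1 + 0  (stop)
So 12604/1785 = [7; 16, 2, 1, 1, 1, 13].

[7; 16, 2, 1, 1, 1, 13]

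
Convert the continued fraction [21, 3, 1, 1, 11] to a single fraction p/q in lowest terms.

Using pₖ = aₖpₖ₋₁ + pₖ₋₂ and qₖ = aₖqₖ₋₁ + qₖ₋₂:
  k=0: a=21, p=21, q=1
  k=1: a=3, p=64, q=3
  k=2: a=1, p=85, q=4
  k=3: a=1, p=149, q=7
  k=4: a=11, p=1724, q=81

1724/81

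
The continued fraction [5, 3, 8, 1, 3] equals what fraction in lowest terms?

580/109

Fold from the inside: start with 3/1.
  1 + 1/3 = 4/3
  8 + 3/4 = 35/4
  3 + 4/35 = 109/35
  5 + 35/109 = 580/109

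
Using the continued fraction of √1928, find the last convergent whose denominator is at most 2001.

42460/967

√1928 = [43; 1, 9, 1, 86, …] (period length 4).
Convergents:
  p_0/q_0 = 43/1
  p_1/q_1 = 44/1
  p_2/q_2 = 439/10
  p_3/q_3 = 483/11
  p_4/q_4 = 41977/956
  p_5/q_5 = 42460/967
  p_6/q_6 = 424117/9659
q_5 = 967 ≤ 2001 < 9659 = q_6, so the answer is 42460/967.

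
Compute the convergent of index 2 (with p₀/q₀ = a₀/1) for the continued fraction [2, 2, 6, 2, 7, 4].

32/13

Using pₖ = aₖpₖ₋₁ + pₖ₋₂, qₖ = aₖqₖ₋₁ + qₖ₋₂ (with p₋₁=1, p₋₂=0, q₋₁=0, q₋₂=1):
  k=0: a=2, p=2, q=1
  k=1: a=2, p=5, q=2
  k=2: a=6, p=32, q=13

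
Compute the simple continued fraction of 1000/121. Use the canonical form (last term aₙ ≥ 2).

[8; 3, 1, 3, 1, 1, 3]

1000 = 8·121 + 32
121 = 3·32 + 25
32 = 1·25 + 7
25 = 3·7 + 4
7 = 1·4 + 3
4 = 1·3 + 1
3 = 3·1 + 0  (stop)
So 1000/121 = [8; 3, 1, 3, 1, 1, 3].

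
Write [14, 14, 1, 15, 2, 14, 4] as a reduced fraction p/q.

408743/29057

Using pₖ = aₖpₖ₋₁ + pₖ₋₂ and qₖ = aₖqₖ₋₁ + qₖ₋₂:
  k=0: a=14, p=14, q=1
  k=1: a=14, p=197, q=14
  k=2: a=1, p=211, q=15
  k=3: a=15, p=3362, q=239
  k=4: a=2, p=6935, q=493
  k=5: a=14, p=100452, q=7141
  k=6: a=4, p=408743, q=29057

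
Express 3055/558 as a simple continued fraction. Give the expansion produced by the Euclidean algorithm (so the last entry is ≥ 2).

[5; 2, 9, 2, 6, 2]

3055 = 5*558 + 265
558 = 2*265 + 28
265 = 9*28 + 13
28 = 2*13 + 2
13 = 6*2 + 1
2 = 2*1 + 0  (stop)
So 3055/558 = [5; 2, 9, 2, 6, 2].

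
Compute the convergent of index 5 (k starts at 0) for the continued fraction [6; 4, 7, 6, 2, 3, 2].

Using pₖ = aₖpₖ₋₁ + pₖ₋₂, qₖ = aₖqₖ₋₁ + qₖ₋₂ (with p₋₁=1, p₋₂=0, q₋₁=0, q₋₂=1):
  k=0: a=6, p=6, q=1
  k=1: a=4, p=25, q=4
  k=2: a=7, p=181, q=29
  k=3: a=6, p=1111, q=178
  k=4: a=2, p=2403, q=385
  k=5: a=3, p=8320, q=1333

8320/1333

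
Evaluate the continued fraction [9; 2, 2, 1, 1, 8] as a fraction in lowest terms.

970/103

Using pₖ = aₖpₖ₋₁ + pₖ₋₂ and qₖ = aₖqₖ₋₁ + qₖ₋₂:
  k=0: a=9, p=9, q=1
  k=1: a=2, p=19, q=2
  k=2: a=2, p=47, q=5
  k=3: a=1, p=66, q=7
  k=4: a=1, p=113, q=12
  k=5: a=8, p=970, q=103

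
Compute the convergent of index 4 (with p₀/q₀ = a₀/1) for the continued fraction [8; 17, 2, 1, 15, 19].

Using pₖ = aₖpₖ₋₁ + pₖ₋₂, qₖ = aₖqₖ₋₁ + qₖ₋₂ (with p₋₁=1, p₋₂=0, q₋₁=0, q₋₂=1):
  k=0: a=8, p=8, q=1
  k=1: a=17, p=137, q=17
  k=2: a=2, p=282, q=35
  k=3: a=1, p=419, q=52
  k=4: a=15, p=6567, q=815

6567/815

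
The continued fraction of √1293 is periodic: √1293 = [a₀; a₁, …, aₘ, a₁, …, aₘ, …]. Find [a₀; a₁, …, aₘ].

[35; 1, 22, 1, 70]

a₀ = ⌊√1293⌋ = 35.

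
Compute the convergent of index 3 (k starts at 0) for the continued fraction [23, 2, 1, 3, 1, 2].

Using pₖ = aₖpₖ₋₁ + pₖ₋₂, qₖ = aₖqₖ₋₁ + qₖ₋₂ (with p₋₁=1, p₋₂=0, q₋₁=0, q₋₂=1):
  k=0: a=23, p=23, q=1
  k=1: a=2, p=47, q=2
  k=2: a=1, p=70, q=3
  k=3: a=3, p=257, q=11

257/11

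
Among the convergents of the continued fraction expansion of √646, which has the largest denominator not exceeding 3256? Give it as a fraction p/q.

77495/3049

√646 = [25; 2, 2, 2, 50, …] (period length 4).
Convergents:
  p_0/q_0 = 25/1
  p_1/q_1 = 51/2
  p_2/q_2 = 127/5
  p_3/q_3 = 305/12
  p_4/q_4 = 15377/605
  p_5/q_5 = 31059/1222
  p_6/q_6 = 77495/3049
  p_7/q_7 = 186049/7320
q_6 = 3049 ≤ 3256 < 7320 = q_7, so the answer is 77495/3049.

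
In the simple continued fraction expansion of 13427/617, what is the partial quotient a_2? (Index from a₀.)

3

13427 = 21·617 + 470   →  a_0 = 21
617 = 1·470 + 147   →  a_1 = 1
470 = 3·147 + 29   →  a_2 = 3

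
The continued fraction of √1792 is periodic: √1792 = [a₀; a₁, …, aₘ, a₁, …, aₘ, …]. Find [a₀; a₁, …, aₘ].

a₀ = ⌊√1792⌋ = 42.
With m₀=0, d₀=1 and mₖ₊₁ = dₖaₖ − mₖ, dₖ₊₁ = (n − mₖ₊₁²)/dₖ, aₖ₊₁ = ⌊(a₀+mₖ₊₁)/dₖ₊₁⌋:
  k=1: m=42, d=28, a=3
  k=2: m=42, d=1, a=84
d=1 and a=2a₀=84 at k=2, so the next step gives (m, d) = (42, 28) again — its k=1 value — and the period has length 2.

[42; 3, 84]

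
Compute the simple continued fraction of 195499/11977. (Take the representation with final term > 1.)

195499 = 16*11977 + 3867
11977 = 3*3867 + 376
3867 = 10*376 + 107
376 = 3*107 + 55
107 = 1*55 + 52
55 = 1*52 + 3
52 = 17*3 + 1
3 = 3*1 + 0  (stop)
So 195499/11977 = [16; 3, 10, 3, 1, 1, 17, 3].

[16; 3, 10, 3, 1, 1, 17, 3]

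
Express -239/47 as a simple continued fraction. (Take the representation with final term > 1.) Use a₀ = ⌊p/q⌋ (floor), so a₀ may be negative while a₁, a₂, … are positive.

-239 = -6·47 + 43
47 = 1·43 + 4
43 = 10·4 + 3
4 = 1·3 + 1
3 = 3·1 + 0  (stop)
So -239/47 = [-6; 1, 10, 1, 3].

[-6; 1, 10, 1, 3]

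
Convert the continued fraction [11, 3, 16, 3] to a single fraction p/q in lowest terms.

1699/150

Using pₖ = aₖpₖ₋₁ + pₖ₋₂ and qₖ = aₖqₖ₋₁ + qₖ₋₂:
  k=0: a=11, p=11, q=1
  k=1: a=3, p=34, q=3
  k=2: a=16, p=555, q=49
  k=3: a=3, p=1699, q=150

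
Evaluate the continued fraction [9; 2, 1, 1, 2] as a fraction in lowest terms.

122/13

Fold from the inside: start with 2/1.
  1 + 1/2 = 3/2
  1 + 2/3 = 5/3
  2 + 3/5 = 13/5
  9 + 5/13 = 122/13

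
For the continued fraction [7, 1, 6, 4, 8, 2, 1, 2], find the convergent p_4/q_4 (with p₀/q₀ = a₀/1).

Using pₖ = aₖpₖ₋₁ + pₖ₋₂, qₖ = aₖqₖ₋₁ + qₖ₋₂ (with p₋₁=1, p₋₂=0, q₋₁=0, q₋₂=1):
  k=0: a=7, p=7, q=1
  k=1: a=1, p=8, q=1
  k=2: a=6, p=55, q=7
  k=3: a=4, p=228, q=29
  k=4: a=8, p=1879, q=239

1879/239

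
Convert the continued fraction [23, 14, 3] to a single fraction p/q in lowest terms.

992/43

Using pₖ = aₖpₖ₋₁ + pₖ₋₂ and qₖ = aₖqₖ₋₁ + qₖ₋₂:
  k=0: a=23, p=23, q=1
  k=1: a=14, p=323, q=14
  k=2: a=3, p=992, q=43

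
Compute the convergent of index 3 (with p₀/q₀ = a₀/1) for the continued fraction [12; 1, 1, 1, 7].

Using pₖ = aₖpₖ₋₁ + pₖ₋₂, qₖ = aₖqₖ₋₁ + qₖ₋₂ (with p₋₁=1, p₋₂=0, q₋₁=0, q₋₂=1):
  k=0: a=12, p=12, q=1
  k=1: a=1, p=13, q=1
  k=2: a=1, p=25, q=2
  k=3: a=1, p=38, q=3

38/3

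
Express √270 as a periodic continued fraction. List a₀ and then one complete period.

[16; 2, 3, 6, 3, 2, 32]

a₀ = ⌊√270⌋ = 16.
With m₀=0, d₀=1 and mₖ₊₁ = dₖaₖ − mₖ, dₖ₊₁ = (n − mₖ₊₁²)/dₖ, aₖ₊₁ = ⌊(a₀+mₖ₊₁)/dₖ₊₁⌋:
  k=1: m=16, d=14, a=2
  k=2: m=12, d=9, a=3
  k=3: m=15, d=5, a=6
  k=4: m=15, d=9, a=3
  k=5: m=12, d=14, a=2
  k=6: m=16, d=1, a=32
d=1 and a=2a₀=32 at k=6, so the next step gives (m, d) = (16, 14) again — its k=1 value — and the period has length 6.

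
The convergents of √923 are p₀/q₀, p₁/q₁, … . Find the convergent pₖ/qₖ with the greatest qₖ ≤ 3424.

√923 = [30; 2, 1, 1, 1, 2, 60, …] (period length 6).
Convergents:
  p_0/q_0 = 30/1
  p_1/q_1 = 61/2
  p_2/q_2 = 91/3
  p_3/q_3 = 152/5
  p_4/q_4 = 243/8
  p_5/q_5 = 638/21
  p_6/q_6 = 38523/1268
  p_7/q_7 = 77684/2557
  p_8/q_8 = 116207/3825
q_7 = 2557 ≤ 3424 < 3825 = q_8, so the answer is 77684/2557.

77684/2557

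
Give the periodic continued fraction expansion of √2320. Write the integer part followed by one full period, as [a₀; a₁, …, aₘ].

[48; 6, 96]

a₀ = ⌊√2320⌋ = 48.
With m₀=0, d₀=1 and mₖ₊₁ = dₖaₖ − mₖ, dₖ₊₁ = (n − mₖ₊₁²)/dₖ, aₖ₊₁ = ⌊(a₀+mₖ₊₁)/dₖ₊₁⌋:
  k=1: m=48, d=16, a=6
  k=2: m=48, d=1, a=96
d=1 and a=2a₀=96 at k=2, so the next step gives (m, d) = (48, 16) again — its k=1 value — and the period has length 2.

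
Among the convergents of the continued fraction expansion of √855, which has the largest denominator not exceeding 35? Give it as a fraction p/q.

731/25

√855 = [29; 4, 6, 4, 58, …] (period length 4).
Convergents:
  p_0/q_0 = 29/1
  p_1/q_1 = 117/4
  p_2/q_2 = 731/25
  p_3/q_3 = 3041/104
q_2 = 25 ≤ 35 < 104 = q_3, so the answer is 731/25.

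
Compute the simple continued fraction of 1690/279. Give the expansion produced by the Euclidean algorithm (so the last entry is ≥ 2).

[6; 17, 2, 3, 2]

1690 = 6·279 + 16
279 = 17·16 + 7
16 = 2·7 + 2
7 = 3·2 + 1
2 = 2·1 + 0  (stop)
So 1690/279 = [6; 17, 2, 3, 2].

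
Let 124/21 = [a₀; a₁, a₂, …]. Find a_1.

1

124 = 5·21 + 19   →  a_0 = 5
21 = 1·19 + 2   →  a_1 = 1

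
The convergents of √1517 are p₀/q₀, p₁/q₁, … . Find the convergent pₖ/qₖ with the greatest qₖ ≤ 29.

√1517 = [38; 1, 18, 2, 18, 1, 76, …] (period length 6).
Convergents:
  p_0/q_0 = 38/1
  p_1/q_1 = 39/1
  p_2/q_2 = 740/19
  p_3/q_3 = 1519/39
q_2 = 19 ≤ 29 < 39 = q_3, so the answer is 740/19.

740/19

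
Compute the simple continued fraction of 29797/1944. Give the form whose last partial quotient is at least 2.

29797 = 15×1944 + 637
1944 = 3×637 + 33
637 = 19×33 + 10
33 = 3×10 + 3
10 = 3×3 + 1
3 = 3×1 + 0  (stop)
So 29797/1944 = [15; 3, 19, 3, 3, 3].

[15; 3, 19, 3, 3, 3]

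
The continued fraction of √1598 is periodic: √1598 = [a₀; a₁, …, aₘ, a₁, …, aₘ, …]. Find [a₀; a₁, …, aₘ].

[39; 1, 38, 1, 78]

a₀ = ⌊√1598⌋ = 39.
With m₀=0, d₀=1 and mₖ₊₁ = dₖaₖ − mₖ, dₖ₊₁ = (n − mₖ₊₁²)/dₖ, aₖ₊₁ = ⌊(a₀+mₖ₊₁)/dₖ₊₁⌋:
  k=1: m=39, d=77, a=1
  k=2: m=38, d=2, a=38
  k=3: m=38, d=77, a=1
  k=4: m=39, d=1, a=78
d=1 and a=2a₀=78 at k=4, so the next step gives (m, d) = (39, 77) again — its k=1 value — and the period has length 4.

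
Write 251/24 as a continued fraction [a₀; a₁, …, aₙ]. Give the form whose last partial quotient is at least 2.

[10; 2, 5, 2]

251 = 10×24 + 11
24 = 2×11 + 2
11 = 5×2 + 1
2 = 2×1 + 0  (stop)
So 251/24 = [10; 2, 5, 2].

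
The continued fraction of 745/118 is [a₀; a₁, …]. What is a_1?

3

745 = 6·118 + 37   →  a_0 = 6
118 = 3·37 + 7   →  a_1 = 3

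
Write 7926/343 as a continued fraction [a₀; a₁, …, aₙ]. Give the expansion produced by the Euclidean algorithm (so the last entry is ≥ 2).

7926 = 23*343 + 37
343 = 9*37 + 10
37 = 3*10 + 7
10 = 1*7 + 3
7 = 2*3 + 1
3 = 3*1 + 0  (stop)
So 7926/343 = [23; 9, 3, 1, 2, 3].

[23; 9, 3, 1, 2, 3]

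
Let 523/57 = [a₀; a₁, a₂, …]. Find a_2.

1

523 = 9·57 + 10   →  a_0 = 9
57 = 5·10 + 7   →  a_1 = 5
10 = 1·7 + 3   →  a_2 = 1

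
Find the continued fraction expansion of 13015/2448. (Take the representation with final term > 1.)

13015 = 5*2448 + 775
2448 = 3*775 + 123
775 = 6*123 + 37
123 = 3*37 + 12
37 = 3*12 + 1
12 = 12*1 + 0  (stop)
So 13015/2448 = [5; 3, 6, 3, 3, 12].

[5; 3, 6, 3, 3, 12]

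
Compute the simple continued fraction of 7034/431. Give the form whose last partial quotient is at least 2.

7034 = 16·431 + 138
431 = 3·138 + 17
138 = 8·17 + 2
17 = 8·2 + 1
2 = 2·1 + 0  (stop)
So 7034/431 = [16; 3, 8, 8, 2].

[16; 3, 8, 8, 2]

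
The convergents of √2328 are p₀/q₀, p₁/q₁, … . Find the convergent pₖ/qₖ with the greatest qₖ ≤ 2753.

74497/1544

√2328 = [48; 4, 96, …] (period length 2).
Convergents:
  p_0/q_0 = 48/1
  p_1/q_1 = 193/4
  p_2/q_2 = 18576/385
  p_3/q_3 = 74497/1544
  p_4/q_4 = 7170288/148609
q_3 = 1544 ≤ 2753 < 148609 = q_4, so the answer is 74497/1544.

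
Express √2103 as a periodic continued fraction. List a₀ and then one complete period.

a₀ = ⌊√2103⌋ = 45.
With m₀=0, d₀=1 and mₖ₊₁ = dₖaₖ − mₖ, dₖ₊₁ = (n − mₖ₊₁²)/dₖ, aₖ₊₁ = ⌊(a₀+mₖ₊₁)/dₖ₊₁⌋:
  k=1: m=45, d=78, a=1
  k=2: m=33, d=13, a=6
  k=3: m=45, d=6, a=15
  k=4: m=45, d=13, a=6
  k=5: m=33, d=78, a=1
  k=6: m=45, d=1, a=90
d=1 and a=2a₀=90 at k=6, so the next step gives (m, d) = (45, 78) again — its k=1 value — and the period has length 6.

[45; 1, 6, 15, 6, 1, 90]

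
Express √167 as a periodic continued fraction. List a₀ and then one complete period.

[12; 1, 11, 1, 24]

a₀ = ⌊√167⌋ = 12.
With m₀=0, d₀=1 and mₖ₊₁ = dₖaₖ − mₖ, dₖ₊₁ = (n − mₖ₊₁²)/dₖ, aₖ₊₁ = ⌊(a₀+mₖ₊₁)/dₖ₊₁⌋:
  k=1: m=12, d=23, a=1
  k=2: m=11, d=2, a=11
  k=3: m=11, d=23, a=1
  k=4: m=12, d=1, a=24
d=1 and a=2a₀=24 at k=4, so the next step gives (m, d) = (12, 23) again — its k=1 value — and the period has length 4.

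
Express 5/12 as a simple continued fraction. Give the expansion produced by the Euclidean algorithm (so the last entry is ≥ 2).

[0; 2, 2, 2]

5 = 0·12 + 5
12 = 2·5 + 2
5 = 2·2 + 1
2 = 2·1 + 0  (stop)
So 5/12 = [0; 2, 2, 2].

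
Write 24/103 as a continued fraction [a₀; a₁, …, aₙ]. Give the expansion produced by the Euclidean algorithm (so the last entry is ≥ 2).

[0; 4, 3, 2, 3]

24 = 0·103 + 24
103 = 4·24 + 7
24 = 3·7 + 3
7 = 2·3 + 1
3 = 3·1 + 0  (stop)
So 24/103 = [0; 4, 3, 2, 3].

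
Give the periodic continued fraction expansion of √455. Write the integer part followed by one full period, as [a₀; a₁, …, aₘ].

a₀ = ⌊√455⌋ = 21.
With m₀=0, d₀=1 and mₖ₊₁ = dₖaₖ − mₖ, dₖ₊₁ = (n − mₖ₊₁²)/dₖ, aₖ₊₁ = ⌊(a₀+mₖ₊₁)/dₖ₊₁⌋:
  k=1: m=21, d=14, a=3
  k=2: m=21, d=1, a=42
d=1 and a=2a₀=42 at k=2, so the next step gives (m, d) = (21, 14) again — its k=1 value — and the period has length 2.

[21; 3, 42]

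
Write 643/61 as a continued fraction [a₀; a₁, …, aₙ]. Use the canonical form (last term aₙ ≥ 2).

[10; 1, 1, 5, 1, 1, 2]

643 = 10×61 + 33
61 = 1×33 + 28
33 = 1×28 + 5
28 = 5×5 + 3
5 = 1×3 + 2
3 = 1×2 + 1
2 = 2×1 + 0  (stop)
So 643/61 = [10; 1, 1, 5, 1, 1, 2].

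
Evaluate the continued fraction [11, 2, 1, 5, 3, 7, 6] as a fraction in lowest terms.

Fold from the inside: start with 6/1.
  7 + 1/6 = 43/6
  3 + 6/43 = 135/43
  5 + 43/135 = 718/135
  1 + 135/718 = 853/718
  2 + 718/853 = 2424/853
  11 + 853/2424 = 27517/2424

27517/2424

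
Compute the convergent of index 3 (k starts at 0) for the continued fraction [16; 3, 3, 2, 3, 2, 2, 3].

375/23

Using pₖ = aₖpₖ₋₁ + pₖ₋₂, qₖ = aₖqₖ₋₁ + qₖ₋₂ (with p₋₁=1, p₋₂=0, q₋₁=0, q₋₂=1):
  k=0: a=16, p=16, q=1
  k=1: a=3, p=49, q=3
  k=2: a=3, p=163, q=10
  k=3: a=2, p=375, q=23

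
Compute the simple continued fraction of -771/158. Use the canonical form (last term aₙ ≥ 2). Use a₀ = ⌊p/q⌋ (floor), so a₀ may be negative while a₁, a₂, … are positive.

-771 = -5*158 + 19
158 = 8*19 + 6
19 = 3*6 + 1
6 = 6*1 + 0  (stop)
So -771/158 = [-5; 8, 3, 6].

[-5; 8, 3, 6]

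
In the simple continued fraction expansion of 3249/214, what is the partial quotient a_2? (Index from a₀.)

3249 = 15·214 + 39   →  a_0 = 15
214 = 5·39 + 19   →  a_1 = 5
39 = 2·19 + 1   →  a_2 = 2

2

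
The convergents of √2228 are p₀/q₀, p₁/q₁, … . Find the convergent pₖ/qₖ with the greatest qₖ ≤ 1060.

27849/590

√2228 = [47; 4, 1, 22, 1, 4, 94, …] (period length 6).
Convergents:
  p_0/q_0 = 47/1
  p_1/q_1 = 189/4
  p_2/q_2 = 236/5
  p_3/q_3 = 5381/114
  p_4/q_4 = 5617/119
  p_5/q_5 = 27849/590
  p_6/q_6 = 2623423/55579
q_5 = 590 ≤ 1060 < 55579 = q_6, so the answer is 27849/590.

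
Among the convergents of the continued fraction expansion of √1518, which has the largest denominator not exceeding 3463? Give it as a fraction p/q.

78975/2027

√1518 = [38; 1, 24, 1, 76, …] (period length 4).
Convergents:
  p_0/q_0 = 38/1
  p_1/q_1 = 39/1
  p_2/q_2 = 974/25
  p_3/q_3 = 1013/26
  p_4/q_4 = 77962/2001
  p_5/q_5 = 78975/2027
  p_6/q_6 = 1973362/50649
q_5 = 2027 ≤ 3463 < 50649 = q_6, so the answer is 78975/2027.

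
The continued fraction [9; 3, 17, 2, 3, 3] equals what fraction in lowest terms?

11435/1226

Using pₖ = aₖpₖ₋₁ + pₖ₋₂ and qₖ = aₖqₖ₋₁ + qₖ₋₂:
  k=0: a=9, p=9, q=1
  k=1: a=3, p=28, q=3
  k=2: a=17, p=485, q=52
  k=3: a=2, p=998, q=107
  k=4: a=3, p=3479, q=373
  k=5: a=3, p=11435, q=1226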